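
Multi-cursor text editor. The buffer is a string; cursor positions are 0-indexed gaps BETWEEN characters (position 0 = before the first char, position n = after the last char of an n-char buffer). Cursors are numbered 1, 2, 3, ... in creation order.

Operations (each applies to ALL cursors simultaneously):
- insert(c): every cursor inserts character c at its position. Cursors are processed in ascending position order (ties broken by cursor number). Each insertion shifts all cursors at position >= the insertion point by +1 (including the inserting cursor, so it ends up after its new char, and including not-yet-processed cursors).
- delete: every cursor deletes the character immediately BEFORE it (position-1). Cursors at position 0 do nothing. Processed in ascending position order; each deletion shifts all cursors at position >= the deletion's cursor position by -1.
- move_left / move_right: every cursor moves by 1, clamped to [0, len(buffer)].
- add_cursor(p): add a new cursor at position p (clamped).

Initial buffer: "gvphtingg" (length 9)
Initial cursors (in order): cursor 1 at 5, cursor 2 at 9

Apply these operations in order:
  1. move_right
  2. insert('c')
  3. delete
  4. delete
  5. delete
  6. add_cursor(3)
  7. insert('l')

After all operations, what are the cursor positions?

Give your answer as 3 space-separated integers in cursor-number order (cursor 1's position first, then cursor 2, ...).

Answer: 6 8 4

Derivation:
After op 1 (move_right): buffer="gvphtingg" (len 9), cursors c1@6 c2@9, authorship .........
After op 2 (insert('c')): buffer="gvphticnggc" (len 11), cursors c1@7 c2@11, authorship ......1...2
After op 3 (delete): buffer="gvphtingg" (len 9), cursors c1@6 c2@9, authorship .........
After op 4 (delete): buffer="gvphtng" (len 7), cursors c1@5 c2@7, authorship .......
After op 5 (delete): buffer="gvphn" (len 5), cursors c1@4 c2@5, authorship .....
After op 6 (add_cursor(3)): buffer="gvphn" (len 5), cursors c3@3 c1@4 c2@5, authorship .....
After op 7 (insert('l')): buffer="gvplhlnl" (len 8), cursors c3@4 c1@6 c2@8, authorship ...3.1.2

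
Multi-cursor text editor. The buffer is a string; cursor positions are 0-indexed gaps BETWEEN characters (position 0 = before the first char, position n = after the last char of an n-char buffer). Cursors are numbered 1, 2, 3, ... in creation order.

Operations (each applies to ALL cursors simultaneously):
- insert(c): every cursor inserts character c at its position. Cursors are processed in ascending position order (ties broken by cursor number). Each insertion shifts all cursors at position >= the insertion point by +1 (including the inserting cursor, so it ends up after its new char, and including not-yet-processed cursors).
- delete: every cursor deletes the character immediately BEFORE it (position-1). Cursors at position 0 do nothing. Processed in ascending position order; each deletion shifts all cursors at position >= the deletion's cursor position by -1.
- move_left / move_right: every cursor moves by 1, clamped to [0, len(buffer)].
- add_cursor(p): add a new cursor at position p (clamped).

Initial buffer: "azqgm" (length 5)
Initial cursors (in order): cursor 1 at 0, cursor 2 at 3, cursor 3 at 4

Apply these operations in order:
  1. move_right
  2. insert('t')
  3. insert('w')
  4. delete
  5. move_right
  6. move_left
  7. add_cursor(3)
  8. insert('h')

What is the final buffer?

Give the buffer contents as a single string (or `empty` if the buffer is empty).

Answer: athzhqgthmht

Derivation:
After op 1 (move_right): buffer="azqgm" (len 5), cursors c1@1 c2@4 c3@5, authorship .....
After op 2 (insert('t')): buffer="atzqgtmt" (len 8), cursors c1@2 c2@6 c3@8, authorship .1...2.3
After op 3 (insert('w')): buffer="atwzqgtwmtw" (len 11), cursors c1@3 c2@8 c3@11, authorship .11...22.33
After op 4 (delete): buffer="atzqgtmt" (len 8), cursors c1@2 c2@6 c3@8, authorship .1...2.3
After op 5 (move_right): buffer="atzqgtmt" (len 8), cursors c1@3 c2@7 c3@8, authorship .1...2.3
After op 6 (move_left): buffer="atzqgtmt" (len 8), cursors c1@2 c2@6 c3@7, authorship .1...2.3
After op 7 (add_cursor(3)): buffer="atzqgtmt" (len 8), cursors c1@2 c4@3 c2@6 c3@7, authorship .1...2.3
After op 8 (insert('h')): buffer="athzhqgthmht" (len 12), cursors c1@3 c4@5 c2@9 c3@11, authorship .11.4..22.33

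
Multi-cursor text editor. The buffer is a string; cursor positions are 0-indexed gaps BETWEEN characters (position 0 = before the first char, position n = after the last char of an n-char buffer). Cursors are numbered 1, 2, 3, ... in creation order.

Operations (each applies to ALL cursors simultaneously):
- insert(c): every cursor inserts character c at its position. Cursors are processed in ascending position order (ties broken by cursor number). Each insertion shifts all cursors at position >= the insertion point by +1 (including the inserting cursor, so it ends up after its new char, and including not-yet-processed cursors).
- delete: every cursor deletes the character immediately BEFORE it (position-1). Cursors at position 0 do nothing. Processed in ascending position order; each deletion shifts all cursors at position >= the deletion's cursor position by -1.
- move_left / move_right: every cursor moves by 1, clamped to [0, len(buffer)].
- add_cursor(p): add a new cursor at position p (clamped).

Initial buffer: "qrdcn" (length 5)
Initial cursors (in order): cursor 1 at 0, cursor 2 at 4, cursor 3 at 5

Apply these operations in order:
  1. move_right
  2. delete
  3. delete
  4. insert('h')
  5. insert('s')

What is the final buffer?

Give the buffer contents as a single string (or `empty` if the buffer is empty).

After op 1 (move_right): buffer="qrdcn" (len 5), cursors c1@1 c2@5 c3@5, authorship .....
After op 2 (delete): buffer="rd" (len 2), cursors c1@0 c2@2 c3@2, authorship ..
After op 3 (delete): buffer="" (len 0), cursors c1@0 c2@0 c3@0, authorship 
After op 4 (insert('h')): buffer="hhh" (len 3), cursors c1@3 c2@3 c3@3, authorship 123
After op 5 (insert('s')): buffer="hhhsss" (len 6), cursors c1@6 c2@6 c3@6, authorship 123123

Answer: hhhsss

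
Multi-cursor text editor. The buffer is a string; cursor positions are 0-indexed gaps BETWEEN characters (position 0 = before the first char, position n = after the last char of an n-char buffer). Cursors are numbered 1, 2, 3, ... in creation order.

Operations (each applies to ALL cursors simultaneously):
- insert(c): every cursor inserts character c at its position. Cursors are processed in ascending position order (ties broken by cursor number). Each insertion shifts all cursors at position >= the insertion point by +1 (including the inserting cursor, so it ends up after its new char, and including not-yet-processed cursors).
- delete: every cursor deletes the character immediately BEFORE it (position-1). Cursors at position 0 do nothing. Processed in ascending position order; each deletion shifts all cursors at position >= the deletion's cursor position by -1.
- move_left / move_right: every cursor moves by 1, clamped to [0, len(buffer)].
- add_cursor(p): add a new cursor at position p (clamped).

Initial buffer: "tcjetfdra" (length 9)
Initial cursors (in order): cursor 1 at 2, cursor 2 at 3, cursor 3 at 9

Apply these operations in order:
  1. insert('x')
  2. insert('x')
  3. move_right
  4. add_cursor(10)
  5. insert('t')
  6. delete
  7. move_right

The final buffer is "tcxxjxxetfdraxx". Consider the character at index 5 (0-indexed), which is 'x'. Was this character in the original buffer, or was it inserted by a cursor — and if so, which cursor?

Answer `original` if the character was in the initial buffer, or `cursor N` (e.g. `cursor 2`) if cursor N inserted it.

Answer: cursor 2

Derivation:
After op 1 (insert('x')): buffer="tcxjxetfdrax" (len 12), cursors c1@3 c2@5 c3@12, authorship ..1.2......3
After op 2 (insert('x')): buffer="tcxxjxxetfdraxx" (len 15), cursors c1@4 c2@7 c3@15, authorship ..11.22......33
After op 3 (move_right): buffer="tcxxjxxetfdraxx" (len 15), cursors c1@5 c2@8 c3@15, authorship ..11.22......33
After op 4 (add_cursor(10)): buffer="tcxxjxxetfdraxx" (len 15), cursors c1@5 c2@8 c4@10 c3@15, authorship ..11.22......33
After op 5 (insert('t')): buffer="tcxxjtxxettftdraxxt" (len 19), cursors c1@6 c2@10 c4@13 c3@19, authorship ..11.122.2..4...333
After op 6 (delete): buffer="tcxxjxxetfdraxx" (len 15), cursors c1@5 c2@8 c4@10 c3@15, authorship ..11.22......33
After op 7 (move_right): buffer="tcxxjxxetfdraxx" (len 15), cursors c1@6 c2@9 c4@11 c3@15, authorship ..11.22......33
Authorship (.=original, N=cursor N): . . 1 1 . 2 2 . . . . . . 3 3
Index 5: author = 2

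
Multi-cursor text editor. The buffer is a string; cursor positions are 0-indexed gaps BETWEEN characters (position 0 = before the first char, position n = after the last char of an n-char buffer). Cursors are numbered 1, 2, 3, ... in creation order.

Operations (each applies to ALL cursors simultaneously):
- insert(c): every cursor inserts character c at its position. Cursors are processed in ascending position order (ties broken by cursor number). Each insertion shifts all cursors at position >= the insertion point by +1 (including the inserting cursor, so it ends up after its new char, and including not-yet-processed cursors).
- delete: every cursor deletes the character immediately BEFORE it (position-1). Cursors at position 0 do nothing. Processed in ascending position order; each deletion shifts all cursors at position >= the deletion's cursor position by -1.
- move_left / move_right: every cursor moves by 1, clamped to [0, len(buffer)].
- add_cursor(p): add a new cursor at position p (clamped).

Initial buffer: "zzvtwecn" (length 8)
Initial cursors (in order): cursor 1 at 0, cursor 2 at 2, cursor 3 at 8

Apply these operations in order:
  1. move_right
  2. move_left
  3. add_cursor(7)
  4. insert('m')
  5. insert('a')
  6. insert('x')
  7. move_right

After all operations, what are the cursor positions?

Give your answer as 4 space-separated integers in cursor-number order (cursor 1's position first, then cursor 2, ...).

Answer: 4 9 20 20

Derivation:
After op 1 (move_right): buffer="zzvtwecn" (len 8), cursors c1@1 c2@3 c3@8, authorship ........
After op 2 (move_left): buffer="zzvtwecn" (len 8), cursors c1@0 c2@2 c3@7, authorship ........
After op 3 (add_cursor(7)): buffer="zzvtwecn" (len 8), cursors c1@0 c2@2 c3@7 c4@7, authorship ........
After op 4 (insert('m')): buffer="mzzmvtwecmmn" (len 12), cursors c1@1 c2@4 c3@11 c4@11, authorship 1..2.....34.
After op 5 (insert('a')): buffer="mazzmavtwecmmaan" (len 16), cursors c1@2 c2@6 c3@15 c4@15, authorship 11..22.....3434.
After op 6 (insert('x')): buffer="maxzzmaxvtwecmmaaxxn" (len 20), cursors c1@3 c2@8 c3@19 c4@19, authorship 111..222.....343434.
After op 7 (move_right): buffer="maxzzmaxvtwecmmaaxxn" (len 20), cursors c1@4 c2@9 c3@20 c4@20, authorship 111..222.....343434.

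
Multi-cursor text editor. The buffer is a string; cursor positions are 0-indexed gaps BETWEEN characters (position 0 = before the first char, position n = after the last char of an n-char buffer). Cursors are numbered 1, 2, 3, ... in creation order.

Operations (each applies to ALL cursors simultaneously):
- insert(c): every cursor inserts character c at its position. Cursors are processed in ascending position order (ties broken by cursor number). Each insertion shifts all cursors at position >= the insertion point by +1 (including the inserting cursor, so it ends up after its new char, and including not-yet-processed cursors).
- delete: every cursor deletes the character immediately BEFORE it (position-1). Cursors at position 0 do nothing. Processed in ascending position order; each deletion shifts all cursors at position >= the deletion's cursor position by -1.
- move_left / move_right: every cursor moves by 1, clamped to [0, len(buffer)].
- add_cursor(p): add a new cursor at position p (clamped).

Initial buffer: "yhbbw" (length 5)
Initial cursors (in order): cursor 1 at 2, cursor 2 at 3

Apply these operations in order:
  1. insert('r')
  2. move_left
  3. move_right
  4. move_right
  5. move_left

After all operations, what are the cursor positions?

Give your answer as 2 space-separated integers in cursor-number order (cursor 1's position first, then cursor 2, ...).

After op 1 (insert('r')): buffer="yhrbrbw" (len 7), cursors c1@3 c2@5, authorship ..1.2..
After op 2 (move_left): buffer="yhrbrbw" (len 7), cursors c1@2 c2@4, authorship ..1.2..
After op 3 (move_right): buffer="yhrbrbw" (len 7), cursors c1@3 c2@5, authorship ..1.2..
After op 4 (move_right): buffer="yhrbrbw" (len 7), cursors c1@4 c2@6, authorship ..1.2..
After op 5 (move_left): buffer="yhrbrbw" (len 7), cursors c1@3 c2@5, authorship ..1.2..

Answer: 3 5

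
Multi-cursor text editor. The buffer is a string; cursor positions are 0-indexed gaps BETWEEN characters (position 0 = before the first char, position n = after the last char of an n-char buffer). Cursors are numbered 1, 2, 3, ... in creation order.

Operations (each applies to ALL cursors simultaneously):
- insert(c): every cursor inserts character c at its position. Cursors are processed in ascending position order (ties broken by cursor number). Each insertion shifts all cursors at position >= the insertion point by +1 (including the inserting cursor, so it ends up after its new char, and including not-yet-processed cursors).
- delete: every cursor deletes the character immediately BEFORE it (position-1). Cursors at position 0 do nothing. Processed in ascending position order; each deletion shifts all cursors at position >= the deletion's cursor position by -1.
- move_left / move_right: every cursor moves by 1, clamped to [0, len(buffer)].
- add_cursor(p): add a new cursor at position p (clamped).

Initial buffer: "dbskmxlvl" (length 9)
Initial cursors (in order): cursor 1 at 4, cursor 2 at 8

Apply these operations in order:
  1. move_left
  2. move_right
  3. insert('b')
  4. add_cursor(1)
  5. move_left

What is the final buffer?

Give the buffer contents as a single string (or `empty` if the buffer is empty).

Answer: dbskbmxlvbl

Derivation:
After op 1 (move_left): buffer="dbskmxlvl" (len 9), cursors c1@3 c2@7, authorship .........
After op 2 (move_right): buffer="dbskmxlvl" (len 9), cursors c1@4 c2@8, authorship .........
After op 3 (insert('b')): buffer="dbskbmxlvbl" (len 11), cursors c1@5 c2@10, authorship ....1....2.
After op 4 (add_cursor(1)): buffer="dbskbmxlvbl" (len 11), cursors c3@1 c1@5 c2@10, authorship ....1....2.
After op 5 (move_left): buffer="dbskbmxlvbl" (len 11), cursors c3@0 c1@4 c2@9, authorship ....1....2.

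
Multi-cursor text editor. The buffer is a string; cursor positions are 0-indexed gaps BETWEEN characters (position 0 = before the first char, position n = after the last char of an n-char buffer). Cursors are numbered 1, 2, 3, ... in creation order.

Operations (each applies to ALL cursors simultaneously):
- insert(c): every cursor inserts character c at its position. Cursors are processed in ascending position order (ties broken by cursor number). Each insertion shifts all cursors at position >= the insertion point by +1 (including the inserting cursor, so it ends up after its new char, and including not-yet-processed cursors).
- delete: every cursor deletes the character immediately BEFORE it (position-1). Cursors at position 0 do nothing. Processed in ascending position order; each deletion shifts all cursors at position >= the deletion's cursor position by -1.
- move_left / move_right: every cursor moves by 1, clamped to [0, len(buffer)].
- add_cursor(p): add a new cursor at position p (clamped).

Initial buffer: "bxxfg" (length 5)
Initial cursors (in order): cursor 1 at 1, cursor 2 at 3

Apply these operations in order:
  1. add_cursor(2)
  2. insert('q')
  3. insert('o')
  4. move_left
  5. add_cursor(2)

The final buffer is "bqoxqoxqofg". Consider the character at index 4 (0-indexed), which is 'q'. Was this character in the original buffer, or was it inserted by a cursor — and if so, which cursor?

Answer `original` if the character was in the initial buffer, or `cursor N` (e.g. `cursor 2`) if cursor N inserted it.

After op 1 (add_cursor(2)): buffer="bxxfg" (len 5), cursors c1@1 c3@2 c2@3, authorship .....
After op 2 (insert('q')): buffer="bqxqxqfg" (len 8), cursors c1@2 c3@4 c2@6, authorship .1.3.2..
After op 3 (insert('o')): buffer="bqoxqoxqofg" (len 11), cursors c1@3 c3@6 c2@9, authorship .11.33.22..
After op 4 (move_left): buffer="bqoxqoxqofg" (len 11), cursors c1@2 c3@5 c2@8, authorship .11.33.22..
After op 5 (add_cursor(2)): buffer="bqoxqoxqofg" (len 11), cursors c1@2 c4@2 c3@5 c2@8, authorship .11.33.22..
Authorship (.=original, N=cursor N): . 1 1 . 3 3 . 2 2 . .
Index 4: author = 3

Answer: cursor 3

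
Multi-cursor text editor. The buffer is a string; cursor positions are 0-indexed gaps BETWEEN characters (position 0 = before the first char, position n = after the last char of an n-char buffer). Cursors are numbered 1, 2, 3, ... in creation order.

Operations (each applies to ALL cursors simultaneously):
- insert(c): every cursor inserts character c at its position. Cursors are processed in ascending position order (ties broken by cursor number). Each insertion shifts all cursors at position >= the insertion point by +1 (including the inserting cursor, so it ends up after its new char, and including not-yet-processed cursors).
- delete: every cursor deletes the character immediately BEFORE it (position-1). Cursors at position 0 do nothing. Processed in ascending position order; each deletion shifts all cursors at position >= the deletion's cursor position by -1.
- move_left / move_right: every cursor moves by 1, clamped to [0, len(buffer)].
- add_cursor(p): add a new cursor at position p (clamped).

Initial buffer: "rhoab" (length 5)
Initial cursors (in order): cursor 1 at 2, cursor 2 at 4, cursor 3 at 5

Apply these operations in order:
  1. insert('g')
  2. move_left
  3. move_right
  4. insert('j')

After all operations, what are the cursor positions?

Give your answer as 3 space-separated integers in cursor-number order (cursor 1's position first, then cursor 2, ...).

Answer: 4 8 11

Derivation:
After op 1 (insert('g')): buffer="rhgoagbg" (len 8), cursors c1@3 c2@6 c3@8, authorship ..1..2.3
After op 2 (move_left): buffer="rhgoagbg" (len 8), cursors c1@2 c2@5 c3@7, authorship ..1..2.3
After op 3 (move_right): buffer="rhgoagbg" (len 8), cursors c1@3 c2@6 c3@8, authorship ..1..2.3
After op 4 (insert('j')): buffer="rhgjoagjbgj" (len 11), cursors c1@4 c2@8 c3@11, authorship ..11..22.33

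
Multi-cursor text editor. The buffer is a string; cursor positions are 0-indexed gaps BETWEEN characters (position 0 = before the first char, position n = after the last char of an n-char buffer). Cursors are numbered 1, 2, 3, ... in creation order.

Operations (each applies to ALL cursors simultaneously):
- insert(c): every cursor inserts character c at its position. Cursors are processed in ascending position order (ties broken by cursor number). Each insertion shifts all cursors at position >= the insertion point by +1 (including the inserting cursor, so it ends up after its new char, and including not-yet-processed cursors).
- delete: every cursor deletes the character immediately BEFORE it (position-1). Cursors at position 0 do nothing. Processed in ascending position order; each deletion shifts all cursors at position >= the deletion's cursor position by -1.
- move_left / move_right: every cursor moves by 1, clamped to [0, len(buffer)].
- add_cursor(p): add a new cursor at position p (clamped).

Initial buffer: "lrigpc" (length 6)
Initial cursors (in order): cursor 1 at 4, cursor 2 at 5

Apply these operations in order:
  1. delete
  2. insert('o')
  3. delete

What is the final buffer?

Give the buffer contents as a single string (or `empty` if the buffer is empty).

After op 1 (delete): buffer="lric" (len 4), cursors c1@3 c2@3, authorship ....
After op 2 (insert('o')): buffer="lriooc" (len 6), cursors c1@5 c2@5, authorship ...12.
After op 3 (delete): buffer="lric" (len 4), cursors c1@3 c2@3, authorship ....

Answer: lric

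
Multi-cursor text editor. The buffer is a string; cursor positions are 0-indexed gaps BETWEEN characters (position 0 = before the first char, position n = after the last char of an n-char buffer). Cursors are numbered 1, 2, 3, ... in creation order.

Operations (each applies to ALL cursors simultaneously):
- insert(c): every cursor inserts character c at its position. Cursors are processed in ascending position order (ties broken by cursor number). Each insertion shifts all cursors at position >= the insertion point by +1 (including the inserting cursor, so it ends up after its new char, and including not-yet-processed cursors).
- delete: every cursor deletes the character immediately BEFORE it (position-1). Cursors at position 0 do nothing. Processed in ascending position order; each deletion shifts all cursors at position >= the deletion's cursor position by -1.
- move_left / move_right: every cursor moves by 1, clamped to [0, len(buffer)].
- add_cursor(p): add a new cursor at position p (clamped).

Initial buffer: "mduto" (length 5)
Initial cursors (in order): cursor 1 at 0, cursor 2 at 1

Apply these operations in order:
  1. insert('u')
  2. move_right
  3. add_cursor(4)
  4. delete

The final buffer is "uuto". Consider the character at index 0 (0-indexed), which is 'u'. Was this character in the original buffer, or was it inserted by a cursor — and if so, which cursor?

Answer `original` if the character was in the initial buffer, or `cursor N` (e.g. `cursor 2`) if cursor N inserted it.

After op 1 (insert('u')): buffer="umuduto" (len 7), cursors c1@1 c2@3, authorship 1.2....
After op 2 (move_right): buffer="umuduto" (len 7), cursors c1@2 c2@4, authorship 1.2....
After op 3 (add_cursor(4)): buffer="umuduto" (len 7), cursors c1@2 c2@4 c3@4, authorship 1.2....
After op 4 (delete): buffer="uuto" (len 4), cursors c1@1 c2@1 c3@1, authorship 1...
Authorship (.=original, N=cursor N): 1 . . .
Index 0: author = 1

Answer: cursor 1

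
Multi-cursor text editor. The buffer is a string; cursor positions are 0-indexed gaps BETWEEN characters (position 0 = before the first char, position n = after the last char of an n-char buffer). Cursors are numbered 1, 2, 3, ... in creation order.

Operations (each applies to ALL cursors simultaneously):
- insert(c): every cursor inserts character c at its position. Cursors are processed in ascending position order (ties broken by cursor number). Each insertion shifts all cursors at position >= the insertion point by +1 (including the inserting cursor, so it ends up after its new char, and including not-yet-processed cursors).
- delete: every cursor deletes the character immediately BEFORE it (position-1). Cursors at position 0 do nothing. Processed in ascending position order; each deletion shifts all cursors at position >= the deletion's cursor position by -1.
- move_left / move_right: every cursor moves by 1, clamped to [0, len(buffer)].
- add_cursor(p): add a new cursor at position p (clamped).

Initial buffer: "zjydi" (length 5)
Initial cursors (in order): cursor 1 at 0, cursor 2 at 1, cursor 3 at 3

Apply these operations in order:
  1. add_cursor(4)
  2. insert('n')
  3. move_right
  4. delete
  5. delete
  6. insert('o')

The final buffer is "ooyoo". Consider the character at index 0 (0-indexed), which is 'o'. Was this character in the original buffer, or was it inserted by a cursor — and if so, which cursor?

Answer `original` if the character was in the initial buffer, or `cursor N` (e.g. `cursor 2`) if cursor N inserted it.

After op 1 (add_cursor(4)): buffer="zjydi" (len 5), cursors c1@0 c2@1 c3@3 c4@4, authorship .....
After op 2 (insert('n')): buffer="nznjyndni" (len 9), cursors c1@1 c2@3 c3@6 c4@8, authorship 1.2..3.4.
After op 3 (move_right): buffer="nznjyndni" (len 9), cursors c1@2 c2@4 c3@7 c4@9, authorship 1.2..3.4.
After op 4 (delete): buffer="nnynn" (len 5), cursors c1@1 c2@2 c3@4 c4@5, authorship 12.34
After op 5 (delete): buffer="y" (len 1), cursors c1@0 c2@0 c3@1 c4@1, authorship .
After op 6 (insert('o')): buffer="ooyoo" (len 5), cursors c1@2 c2@2 c3@5 c4@5, authorship 12.34
Authorship (.=original, N=cursor N): 1 2 . 3 4
Index 0: author = 1

Answer: cursor 1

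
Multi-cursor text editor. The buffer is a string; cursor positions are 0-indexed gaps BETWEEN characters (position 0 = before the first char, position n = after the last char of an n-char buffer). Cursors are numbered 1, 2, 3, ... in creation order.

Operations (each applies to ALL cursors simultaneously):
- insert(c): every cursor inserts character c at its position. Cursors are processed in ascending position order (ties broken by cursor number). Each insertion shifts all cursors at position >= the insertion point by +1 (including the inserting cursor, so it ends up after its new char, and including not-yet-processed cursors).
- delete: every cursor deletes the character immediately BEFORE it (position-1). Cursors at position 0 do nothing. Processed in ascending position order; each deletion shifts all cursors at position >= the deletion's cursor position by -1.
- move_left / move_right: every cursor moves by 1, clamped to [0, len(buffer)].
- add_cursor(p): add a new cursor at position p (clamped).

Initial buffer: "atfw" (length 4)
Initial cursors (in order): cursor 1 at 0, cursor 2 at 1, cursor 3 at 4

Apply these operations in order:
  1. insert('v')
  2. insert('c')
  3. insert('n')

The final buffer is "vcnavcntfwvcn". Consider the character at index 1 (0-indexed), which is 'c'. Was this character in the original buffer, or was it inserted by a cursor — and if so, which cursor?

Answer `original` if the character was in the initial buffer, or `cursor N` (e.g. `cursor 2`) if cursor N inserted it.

After op 1 (insert('v')): buffer="vavtfwv" (len 7), cursors c1@1 c2@3 c3@7, authorship 1.2...3
After op 2 (insert('c')): buffer="vcavctfwvc" (len 10), cursors c1@2 c2@5 c3@10, authorship 11.22...33
After op 3 (insert('n')): buffer="vcnavcntfwvcn" (len 13), cursors c1@3 c2@7 c3@13, authorship 111.222...333
Authorship (.=original, N=cursor N): 1 1 1 . 2 2 2 . . . 3 3 3
Index 1: author = 1

Answer: cursor 1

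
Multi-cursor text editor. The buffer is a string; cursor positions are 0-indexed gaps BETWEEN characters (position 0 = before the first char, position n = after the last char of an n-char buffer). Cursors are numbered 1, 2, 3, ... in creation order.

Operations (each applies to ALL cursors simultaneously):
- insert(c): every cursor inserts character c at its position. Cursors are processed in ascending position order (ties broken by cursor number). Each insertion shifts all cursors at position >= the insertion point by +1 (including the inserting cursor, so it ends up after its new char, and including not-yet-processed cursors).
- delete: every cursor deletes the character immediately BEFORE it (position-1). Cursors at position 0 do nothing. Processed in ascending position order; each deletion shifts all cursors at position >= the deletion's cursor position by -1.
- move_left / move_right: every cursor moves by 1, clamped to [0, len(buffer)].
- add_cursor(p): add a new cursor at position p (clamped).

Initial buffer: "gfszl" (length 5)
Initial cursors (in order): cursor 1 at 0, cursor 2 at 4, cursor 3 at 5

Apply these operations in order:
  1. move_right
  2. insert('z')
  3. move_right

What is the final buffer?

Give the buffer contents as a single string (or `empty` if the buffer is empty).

Answer: gzfszlzz

Derivation:
After op 1 (move_right): buffer="gfszl" (len 5), cursors c1@1 c2@5 c3@5, authorship .....
After op 2 (insert('z')): buffer="gzfszlzz" (len 8), cursors c1@2 c2@8 c3@8, authorship .1....23
After op 3 (move_right): buffer="gzfszlzz" (len 8), cursors c1@3 c2@8 c3@8, authorship .1....23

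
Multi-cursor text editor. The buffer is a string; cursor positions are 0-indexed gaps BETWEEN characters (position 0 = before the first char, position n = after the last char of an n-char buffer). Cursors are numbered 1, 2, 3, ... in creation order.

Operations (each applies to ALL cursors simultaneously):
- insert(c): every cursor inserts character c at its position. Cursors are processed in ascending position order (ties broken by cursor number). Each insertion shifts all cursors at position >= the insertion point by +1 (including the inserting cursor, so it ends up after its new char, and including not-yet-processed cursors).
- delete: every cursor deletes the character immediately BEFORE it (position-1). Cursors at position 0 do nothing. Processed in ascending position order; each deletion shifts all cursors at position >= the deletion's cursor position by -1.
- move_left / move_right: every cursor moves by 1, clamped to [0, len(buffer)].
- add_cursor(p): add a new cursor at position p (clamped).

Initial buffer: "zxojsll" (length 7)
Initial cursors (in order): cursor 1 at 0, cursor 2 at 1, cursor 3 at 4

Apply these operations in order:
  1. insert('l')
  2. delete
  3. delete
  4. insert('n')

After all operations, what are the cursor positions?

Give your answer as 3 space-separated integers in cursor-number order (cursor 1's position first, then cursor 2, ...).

After op 1 (insert('l')): buffer="lzlxojlsll" (len 10), cursors c1@1 c2@3 c3@7, authorship 1.2...3...
After op 2 (delete): buffer="zxojsll" (len 7), cursors c1@0 c2@1 c3@4, authorship .......
After op 3 (delete): buffer="xosll" (len 5), cursors c1@0 c2@0 c3@2, authorship .....
After op 4 (insert('n')): buffer="nnxonsll" (len 8), cursors c1@2 c2@2 c3@5, authorship 12..3...

Answer: 2 2 5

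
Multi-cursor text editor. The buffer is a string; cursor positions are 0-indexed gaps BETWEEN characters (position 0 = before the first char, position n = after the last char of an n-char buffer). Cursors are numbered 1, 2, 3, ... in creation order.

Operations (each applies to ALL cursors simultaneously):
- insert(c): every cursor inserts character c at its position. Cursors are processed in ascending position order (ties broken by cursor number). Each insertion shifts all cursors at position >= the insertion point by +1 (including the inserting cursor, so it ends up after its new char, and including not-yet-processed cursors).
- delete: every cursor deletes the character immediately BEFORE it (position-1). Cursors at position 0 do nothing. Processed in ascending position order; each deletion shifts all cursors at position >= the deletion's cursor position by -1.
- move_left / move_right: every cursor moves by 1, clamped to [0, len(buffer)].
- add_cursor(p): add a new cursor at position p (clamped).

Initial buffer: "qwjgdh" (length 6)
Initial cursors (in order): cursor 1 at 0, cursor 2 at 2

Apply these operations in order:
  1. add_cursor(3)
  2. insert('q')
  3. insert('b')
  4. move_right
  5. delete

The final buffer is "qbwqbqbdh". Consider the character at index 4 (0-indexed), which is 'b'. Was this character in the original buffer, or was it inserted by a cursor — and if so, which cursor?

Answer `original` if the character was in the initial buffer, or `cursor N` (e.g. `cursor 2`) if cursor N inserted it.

Answer: cursor 2

Derivation:
After op 1 (add_cursor(3)): buffer="qwjgdh" (len 6), cursors c1@0 c2@2 c3@3, authorship ......
After op 2 (insert('q')): buffer="qqwqjqgdh" (len 9), cursors c1@1 c2@4 c3@6, authorship 1..2.3...
After op 3 (insert('b')): buffer="qbqwqbjqbgdh" (len 12), cursors c1@2 c2@6 c3@9, authorship 11..22.33...
After op 4 (move_right): buffer="qbqwqbjqbgdh" (len 12), cursors c1@3 c2@7 c3@10, authorship 11..22.33...
After op 5 (delete): buffer="qbwqbqbdh" (len 9), cursors c1@2 c2@5 c3@7, authorship 11.2233..
Authorship (.=original, N=cursor N): 1 1 . 2 2 3 3 . .
Index 4: author = 2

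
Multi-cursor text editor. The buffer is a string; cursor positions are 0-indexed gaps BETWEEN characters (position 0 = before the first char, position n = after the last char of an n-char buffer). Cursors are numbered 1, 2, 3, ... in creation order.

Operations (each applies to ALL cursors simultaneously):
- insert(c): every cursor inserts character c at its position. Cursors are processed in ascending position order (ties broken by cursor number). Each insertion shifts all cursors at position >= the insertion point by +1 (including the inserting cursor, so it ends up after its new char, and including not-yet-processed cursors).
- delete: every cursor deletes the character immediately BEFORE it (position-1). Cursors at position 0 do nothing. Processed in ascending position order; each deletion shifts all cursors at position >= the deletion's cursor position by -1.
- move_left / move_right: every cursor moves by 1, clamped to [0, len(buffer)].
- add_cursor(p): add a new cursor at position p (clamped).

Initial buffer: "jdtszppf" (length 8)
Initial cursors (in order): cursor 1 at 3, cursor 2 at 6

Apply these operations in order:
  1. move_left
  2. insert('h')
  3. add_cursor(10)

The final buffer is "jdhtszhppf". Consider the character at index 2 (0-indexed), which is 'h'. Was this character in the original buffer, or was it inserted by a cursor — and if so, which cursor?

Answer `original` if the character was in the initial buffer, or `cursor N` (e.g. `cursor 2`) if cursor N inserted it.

After op 1 (move_left): buffer="jdtszppf" (len 8), cursors c1@2 c2@5, authorship ........
After op 2 (insert('h')): buffer="jdhtszhppf" (len 10), cursors c1@3 c2@7, authorship ..1...2...
After op 3 (add_cursor(10)): buffer="jdhtszhppf" (len 10), cursors c1@3 c2@7 c3@10, authorship ..1...2...
Authorship (.=original, N=cursor N): . . 1 . . . 2 . . .
Index 2: author = 1

Answer: cursor 1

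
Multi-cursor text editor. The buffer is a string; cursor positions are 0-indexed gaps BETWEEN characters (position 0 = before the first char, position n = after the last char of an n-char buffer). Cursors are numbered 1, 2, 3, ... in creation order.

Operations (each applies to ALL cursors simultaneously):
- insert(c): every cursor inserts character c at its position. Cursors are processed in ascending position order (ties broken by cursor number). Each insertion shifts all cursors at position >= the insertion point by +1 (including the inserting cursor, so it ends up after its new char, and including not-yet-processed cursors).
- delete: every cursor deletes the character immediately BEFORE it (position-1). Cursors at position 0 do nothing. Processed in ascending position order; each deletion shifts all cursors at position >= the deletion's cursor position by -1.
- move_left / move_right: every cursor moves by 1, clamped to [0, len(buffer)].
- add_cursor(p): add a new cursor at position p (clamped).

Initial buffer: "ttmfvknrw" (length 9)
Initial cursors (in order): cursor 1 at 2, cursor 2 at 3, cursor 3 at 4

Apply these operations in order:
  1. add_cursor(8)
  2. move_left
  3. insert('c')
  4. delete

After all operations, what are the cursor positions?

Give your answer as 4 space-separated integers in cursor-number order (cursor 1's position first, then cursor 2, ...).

Answer: 1 2 3 7

Derivation:
After op 1 (add_cursor(8)): buffer="ttmfvknrw" (len 9), cursors c1@2 c2@3 c3@4 c4@8, authorship .........
After op 2 (move_left): buffer="ttmfvknrw" (len 9), cursors c1@1 c2@2 c3@3 c4@7, authorship .........
After op 3 (insert('c')): buffer="tctcmcfvkncrw" (len 13), cursors c1@2 c2@4 c3@6 c4@11, authorship .1.2.3....4..
After op 4 (delete): buffer="ttmfvknrw" (len 9), cursors c1@1 c2@2 c3@3 c4@7, authorship .........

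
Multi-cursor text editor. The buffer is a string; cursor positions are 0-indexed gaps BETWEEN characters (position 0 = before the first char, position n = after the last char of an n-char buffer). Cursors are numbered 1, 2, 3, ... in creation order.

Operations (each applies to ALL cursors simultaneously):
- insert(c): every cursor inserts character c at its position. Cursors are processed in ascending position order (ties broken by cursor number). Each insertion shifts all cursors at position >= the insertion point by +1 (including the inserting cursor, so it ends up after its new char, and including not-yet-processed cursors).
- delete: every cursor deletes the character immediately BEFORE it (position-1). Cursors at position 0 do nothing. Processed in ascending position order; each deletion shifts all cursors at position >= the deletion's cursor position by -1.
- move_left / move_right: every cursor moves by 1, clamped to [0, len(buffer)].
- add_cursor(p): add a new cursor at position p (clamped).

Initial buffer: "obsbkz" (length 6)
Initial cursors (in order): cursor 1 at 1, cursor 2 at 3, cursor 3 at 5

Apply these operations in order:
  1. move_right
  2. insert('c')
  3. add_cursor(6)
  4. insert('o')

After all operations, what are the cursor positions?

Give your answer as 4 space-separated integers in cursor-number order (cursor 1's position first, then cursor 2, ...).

After op 1 (move_right): buffer="obsbkz" (len 6), cursors c1@2 c2@4 c3@6, authorship ......
After op 2 (insert('c')): buffer="obcsbckzc" (len 9), cursors c1@3 c2@6 c3@9, authorship ..1..2..3
After op 3 (add_cursor(6)): buffer="obcsbckzc" (len 9), cursors c1@3 c2@6 c4@6 c3@9, authorship ..1..2..3
After op 4 (insert('o')): buffer="obcosbcookzco" (len 13), cursors c1@4 c2@9 c4@9 c3@13, authorship ..11..224..33

Answer: 4 9 13 9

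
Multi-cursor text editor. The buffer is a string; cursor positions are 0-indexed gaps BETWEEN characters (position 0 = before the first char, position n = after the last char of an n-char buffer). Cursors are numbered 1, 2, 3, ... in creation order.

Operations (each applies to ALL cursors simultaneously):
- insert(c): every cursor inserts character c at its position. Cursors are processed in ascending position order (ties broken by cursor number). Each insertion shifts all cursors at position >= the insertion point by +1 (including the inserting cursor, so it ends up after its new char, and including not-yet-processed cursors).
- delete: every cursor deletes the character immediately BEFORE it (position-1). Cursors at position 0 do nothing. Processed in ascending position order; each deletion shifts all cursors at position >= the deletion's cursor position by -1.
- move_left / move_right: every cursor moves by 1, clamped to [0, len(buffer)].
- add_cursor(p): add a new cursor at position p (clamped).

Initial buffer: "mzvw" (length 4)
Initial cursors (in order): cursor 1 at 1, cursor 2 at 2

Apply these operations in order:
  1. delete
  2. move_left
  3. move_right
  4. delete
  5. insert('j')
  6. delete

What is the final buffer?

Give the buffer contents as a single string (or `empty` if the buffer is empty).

After op 1 (delete): buffer="vw" (len 2), cursors c1@0 c2@0, authorship ..
After op 2 (move_left): buffer="vw" (len 2), cursors c1@0 c2@0, authorship ..
After op 3 (move_right): buffer="vw" (len 2), cursors c1@1 c2@1, authorship ..
After op 4 (delete): buffer="w" (len 1), cursors c1@0 c2@0, authorship .
After op 5 (insert('j')): buffer="jjw" (len 3), cursors c1@2 c2@2, authorship 12.
After op 6 (delete): buffer="w" (len 1), cursors c1@0 c2@0, authorship .

Answer: w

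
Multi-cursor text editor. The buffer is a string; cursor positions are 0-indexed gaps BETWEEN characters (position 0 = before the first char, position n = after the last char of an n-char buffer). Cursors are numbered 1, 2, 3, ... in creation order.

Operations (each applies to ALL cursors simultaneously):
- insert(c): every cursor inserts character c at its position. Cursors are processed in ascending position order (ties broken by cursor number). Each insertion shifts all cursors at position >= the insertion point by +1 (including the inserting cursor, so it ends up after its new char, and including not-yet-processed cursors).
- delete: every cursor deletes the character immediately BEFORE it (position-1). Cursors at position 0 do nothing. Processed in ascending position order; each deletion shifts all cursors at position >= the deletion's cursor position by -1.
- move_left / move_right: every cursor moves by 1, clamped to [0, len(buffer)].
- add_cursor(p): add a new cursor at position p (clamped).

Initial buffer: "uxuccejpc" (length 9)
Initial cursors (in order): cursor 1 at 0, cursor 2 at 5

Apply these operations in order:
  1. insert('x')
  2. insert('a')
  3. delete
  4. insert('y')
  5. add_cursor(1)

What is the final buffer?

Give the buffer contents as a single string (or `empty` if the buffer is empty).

Answer: xyuxuccxyejpc

Derivation:
After op 1 (insert('x')): buffer="xuxuccxejpc" (len 11), cursors c1@1 c2@7, authorship 1.....2....
After op 2 (insert('a')): buffer="xauxuccxaejpc" (len 13), cursors c1@2 c2@9, authorship 11.....22....
After op 3 (delete): buffer="xuxuccxejpc" (len 11), cursors c1@1 c2@7, authorship 1.....2....
After op 4 (insert('y')): buffer="xyuxuccxyejpc" (len 13), cursors c1@2 c2@9, authorship 11.....22....
After op 5 (add_cursor(1)): buffer="xyuxuccxyejpc" (len 13), cursors c3@1 c1@2 c2@9, authorship 11.....22....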